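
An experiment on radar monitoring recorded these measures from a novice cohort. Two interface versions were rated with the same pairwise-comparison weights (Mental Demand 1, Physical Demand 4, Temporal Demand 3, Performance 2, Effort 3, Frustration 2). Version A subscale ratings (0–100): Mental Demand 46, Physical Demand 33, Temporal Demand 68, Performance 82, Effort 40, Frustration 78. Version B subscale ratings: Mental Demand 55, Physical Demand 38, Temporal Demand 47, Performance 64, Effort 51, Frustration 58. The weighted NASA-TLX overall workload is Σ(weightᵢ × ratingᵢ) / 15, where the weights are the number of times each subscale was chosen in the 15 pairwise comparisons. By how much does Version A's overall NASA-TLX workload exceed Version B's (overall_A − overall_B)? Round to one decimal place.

Version A weighted sum = 1·46 + 4·33 + 3·68 + 2·82 + 3·40 + 2·78 = 46 + 132 + 204 + 164 + 120 + 156 = 822; overall_A = 822/15 = 54.8000.
Version B weighted sum = 1·55 + 4·38 + 3·47 + 2·64 + 3·51 + 2·58 = 55 + 152 + 141 + 128 + 153 + 116 = 745; overall_B = 745/15 = 49.6667.
Difference = 54.8000 − 49.6667 = 5.1333 ≈ 5.1.

5.1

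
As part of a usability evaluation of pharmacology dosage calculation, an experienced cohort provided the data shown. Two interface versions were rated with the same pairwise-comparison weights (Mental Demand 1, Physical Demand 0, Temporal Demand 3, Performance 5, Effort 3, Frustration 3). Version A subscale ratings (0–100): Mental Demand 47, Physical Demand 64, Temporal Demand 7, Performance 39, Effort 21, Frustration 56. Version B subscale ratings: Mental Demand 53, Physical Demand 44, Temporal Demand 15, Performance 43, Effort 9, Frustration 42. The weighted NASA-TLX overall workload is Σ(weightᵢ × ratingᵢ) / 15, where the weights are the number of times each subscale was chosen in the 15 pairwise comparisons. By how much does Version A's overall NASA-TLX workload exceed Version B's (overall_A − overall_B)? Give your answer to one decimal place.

Version A weighted sum = 1·47 + 0·64 + 3·7 + 5·39 + 3·21 + 3·56 = 47 + 0 + 21 + 195 + 63 + 168 = 494; overall_A = 494/15 = 32.9333.
Version B weighted sum = 1·53 + 0·44 + 3·15 + 5·43 + 3·9 + 3·42 = 53 + 0 + 45 + 215 + 27 + 126 = 466; overall_B = 466/15 = 31.0667.
Difference = 32.9333 − 31.0667 = 1.8666 ≈ 1.9.

1.9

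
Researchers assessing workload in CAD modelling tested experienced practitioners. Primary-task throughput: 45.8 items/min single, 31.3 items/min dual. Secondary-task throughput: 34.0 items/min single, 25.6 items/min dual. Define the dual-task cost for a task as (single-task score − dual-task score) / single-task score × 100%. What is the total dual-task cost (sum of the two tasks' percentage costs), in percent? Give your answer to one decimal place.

Primary cost = (45.8 − 31.3) / 45.8 × 100% = 31.6594%.
Secondary cost = (34.0 − 25.6) / 34.0 × 100% = 24.7059%.
Total = 31.6594% + 24.7059% = 56.3653% ≈ 56.4%.

56.4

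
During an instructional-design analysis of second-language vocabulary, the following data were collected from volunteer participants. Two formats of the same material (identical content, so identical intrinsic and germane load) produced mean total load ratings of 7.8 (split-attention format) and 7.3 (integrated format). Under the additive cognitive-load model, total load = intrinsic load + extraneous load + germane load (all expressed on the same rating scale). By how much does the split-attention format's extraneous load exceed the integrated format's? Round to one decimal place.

Intrinsic and germane load are equal across formats, so the difference in total load equals the difference in extraneous load.
Extraneous-load difference = 7.8 − 7.3 = 0.5.

0.5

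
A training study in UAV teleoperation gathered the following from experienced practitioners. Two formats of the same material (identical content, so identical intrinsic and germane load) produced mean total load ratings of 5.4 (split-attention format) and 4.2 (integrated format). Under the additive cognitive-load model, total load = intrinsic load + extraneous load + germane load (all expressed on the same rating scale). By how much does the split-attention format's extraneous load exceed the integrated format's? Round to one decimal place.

1.2

Intrinsic and germane load are equal across formats, so the difference in total load equals the difference in extraneous load.
Extraneous-load difference = 5.4 − 4.2 = 1.2.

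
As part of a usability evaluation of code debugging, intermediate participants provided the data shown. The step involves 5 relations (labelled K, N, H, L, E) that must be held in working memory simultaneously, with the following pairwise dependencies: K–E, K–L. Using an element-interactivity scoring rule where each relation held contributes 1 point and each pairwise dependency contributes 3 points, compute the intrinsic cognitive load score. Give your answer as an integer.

Count of relations held simultaneously: 5.
Count of pairwise dependencies listed: 2.
Element contribution: 5 × 1 = 5.
Interaction contribution: 2 × 3 = 6.
Intrinsic load = 5 + 6 = 11.

11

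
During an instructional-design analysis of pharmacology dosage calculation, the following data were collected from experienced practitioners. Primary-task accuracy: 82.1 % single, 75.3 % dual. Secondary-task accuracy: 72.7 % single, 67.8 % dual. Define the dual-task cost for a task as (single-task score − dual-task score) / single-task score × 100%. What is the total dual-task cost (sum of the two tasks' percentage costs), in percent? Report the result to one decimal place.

15.0

Primary cost = (82.1 − 75.3) / 82.1 × 100% = 8.2826%.
Secondary cost = (72.7 − 67.8) / 72.7 × 100% = 6.7400%.
Total = 8.2826% + 6.7400% = 15.0226% ≈ 15.0%.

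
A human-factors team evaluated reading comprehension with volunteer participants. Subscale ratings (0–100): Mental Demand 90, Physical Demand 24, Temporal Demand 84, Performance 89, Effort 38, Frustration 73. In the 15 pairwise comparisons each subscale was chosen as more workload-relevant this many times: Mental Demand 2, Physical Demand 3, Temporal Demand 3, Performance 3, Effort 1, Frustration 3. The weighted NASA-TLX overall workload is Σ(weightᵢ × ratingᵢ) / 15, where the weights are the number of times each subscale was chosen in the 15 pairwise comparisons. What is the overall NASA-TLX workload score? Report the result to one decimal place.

The tallies are the weights (they sum to 15).
Weighted sum = 2·90 + 3·24 + 3·84 + 3·89 + 1·38 + 3·73
            = 180 + 72 + 252 + 267 + 38 + 219 = 1028.
Overall workload = 1028 / 15 = 68.5333 ≈ 68.5.

68.5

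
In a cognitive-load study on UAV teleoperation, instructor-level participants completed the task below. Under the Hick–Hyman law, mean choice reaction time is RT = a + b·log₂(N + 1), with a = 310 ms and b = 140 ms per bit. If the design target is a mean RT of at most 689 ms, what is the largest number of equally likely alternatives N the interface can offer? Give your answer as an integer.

Set 310 + 140·log₂(N + 1) ≤ 689.
log₂(N + 1) ≤ (689 − 310) / 140 = 2.7071.
N + 1 ≤ 2^2.7071 = 6.5301.
N ≤ 5.5301, so the largest integer N is 5.

5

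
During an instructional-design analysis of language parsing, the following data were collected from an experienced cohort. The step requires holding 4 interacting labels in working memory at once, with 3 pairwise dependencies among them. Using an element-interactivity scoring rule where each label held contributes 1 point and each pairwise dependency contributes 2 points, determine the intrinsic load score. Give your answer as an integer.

10

Element contribution: 4 × 1 = 4.
Interaction contribution: 3 × 2 = 6.
Intrinsic load = 4 + 6 = 10.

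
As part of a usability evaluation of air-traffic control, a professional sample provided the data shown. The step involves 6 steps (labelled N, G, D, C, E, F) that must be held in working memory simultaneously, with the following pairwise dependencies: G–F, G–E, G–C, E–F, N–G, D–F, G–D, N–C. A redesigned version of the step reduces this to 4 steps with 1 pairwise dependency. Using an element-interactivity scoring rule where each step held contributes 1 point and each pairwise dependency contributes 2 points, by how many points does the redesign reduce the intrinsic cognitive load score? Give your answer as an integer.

16

Original: 6 × 1 + 8 × 2 = 6 + 16 = 22.
Redesigned: 4 × 1 + 1 × 2 = 4 + 2 = 6.
Reduction = 22 − 6 = 16.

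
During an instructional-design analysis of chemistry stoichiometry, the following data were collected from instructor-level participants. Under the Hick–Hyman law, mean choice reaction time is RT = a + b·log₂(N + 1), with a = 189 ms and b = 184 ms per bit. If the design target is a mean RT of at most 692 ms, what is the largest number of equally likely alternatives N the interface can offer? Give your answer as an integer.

Set 189 + 184·log₂(N + 1) ≤ 692.
log₂(N + 1) ≤ (692 − 189) / 184 = 2.7337.
N + 1 ≤ 2^2.7337 = 6.6516.
N ≤ 5.6516, so the largest integer N is 5.

5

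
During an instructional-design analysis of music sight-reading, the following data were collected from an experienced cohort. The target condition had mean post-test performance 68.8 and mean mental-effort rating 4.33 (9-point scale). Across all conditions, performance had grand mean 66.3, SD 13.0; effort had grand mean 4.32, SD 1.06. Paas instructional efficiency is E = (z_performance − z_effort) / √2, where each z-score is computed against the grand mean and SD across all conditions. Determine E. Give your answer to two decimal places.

z_performance = (68.8 − 66.3) / 13.0 = 2.5000 / 13.0 = 0.1923.
z_effort = (4.33 − 4.32) / 1.06 = 0.0100 / 1.06 = 0.0094.
z_P − z_E = 0.1923 − 0.0094 = 0.1829.
E = 0.1829 / √2 = 0.1829 / 1.41421 = 0.1293 ≈ 0.13.

0.13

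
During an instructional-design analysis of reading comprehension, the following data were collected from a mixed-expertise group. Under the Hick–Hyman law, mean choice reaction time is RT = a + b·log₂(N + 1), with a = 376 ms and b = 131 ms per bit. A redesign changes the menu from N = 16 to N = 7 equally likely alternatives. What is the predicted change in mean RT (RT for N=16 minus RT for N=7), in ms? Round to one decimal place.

RT(16) = 376 + 131·log₂(17) = 376 + 131·4.0875 = 911.4625 ms.
RT(7) = 376 + 131·log₂(8) = 376 + 131·3.0000 = 769.0000 ms.
Difference = 911.4625 − 769.0000 = 142.4625 ≈ 142.5 ms.

142.5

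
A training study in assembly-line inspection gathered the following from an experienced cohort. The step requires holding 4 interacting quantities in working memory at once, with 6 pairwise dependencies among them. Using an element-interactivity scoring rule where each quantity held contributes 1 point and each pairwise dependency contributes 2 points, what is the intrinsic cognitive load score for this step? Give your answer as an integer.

16

Element contribution: 4 × 1 = 4.
Interaction contribution: 6 × 2 = 12.
Intrinsic load = 4 + 12 = 16.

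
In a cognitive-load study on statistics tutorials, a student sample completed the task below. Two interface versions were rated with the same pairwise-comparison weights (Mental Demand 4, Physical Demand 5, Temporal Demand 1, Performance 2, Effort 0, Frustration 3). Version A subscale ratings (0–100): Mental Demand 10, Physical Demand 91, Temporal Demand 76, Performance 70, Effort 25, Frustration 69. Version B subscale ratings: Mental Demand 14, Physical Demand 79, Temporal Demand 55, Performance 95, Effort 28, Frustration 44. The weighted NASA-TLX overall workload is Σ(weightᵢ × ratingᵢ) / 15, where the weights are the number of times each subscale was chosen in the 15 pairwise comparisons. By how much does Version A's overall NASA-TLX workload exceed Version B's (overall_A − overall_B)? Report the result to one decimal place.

Version A weighted sum = 4·10 + 5·91 + 1·76 + 2·70 + 0·25 + 3·69 = 40 + 455 + 76 + 140 + 0 + 207 = 918; overall_A = 918/15 = 61.2000.
Version B weighted sum = 4·14 + 5·79 + 1·55 + 2·95 + 0·28 + 3·44 = 56 + 395 + 55 + 190 + 0 + 132 = 828; overall_B = 828/15 = 55.2000.
Difference = 61.2000 − 55.2000 = 6.0000 ≈ 6.0.

6.0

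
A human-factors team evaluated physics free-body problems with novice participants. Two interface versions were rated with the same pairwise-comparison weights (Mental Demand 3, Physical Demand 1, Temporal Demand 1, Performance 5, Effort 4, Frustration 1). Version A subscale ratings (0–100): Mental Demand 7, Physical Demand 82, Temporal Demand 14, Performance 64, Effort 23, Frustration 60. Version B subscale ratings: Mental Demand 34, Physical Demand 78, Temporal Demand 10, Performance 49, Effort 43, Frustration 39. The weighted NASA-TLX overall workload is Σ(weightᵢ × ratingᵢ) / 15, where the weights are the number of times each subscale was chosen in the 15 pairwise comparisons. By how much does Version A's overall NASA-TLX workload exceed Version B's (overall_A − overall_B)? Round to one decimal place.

Version A weighted sum = 3·7 + 1·82 + 1·14 + 5·64 + 4·23 + 1·60 = 21 + 82 + 14 + 320 + 92 + 60 = 589; overall_A = 589/15 = 39.2667.
Version B weighted sum = 3·34 + 1·78 + 1·10 + 5·49 + 4·43 + 1·39 = 102 + 78 + 10 + 245 + 172 + 39 = 646; overall_B = 646/15 = 43.0667.
Difference = 39.2667 − 43.0667 = -3.8000 ≈ -3.8.

-3.8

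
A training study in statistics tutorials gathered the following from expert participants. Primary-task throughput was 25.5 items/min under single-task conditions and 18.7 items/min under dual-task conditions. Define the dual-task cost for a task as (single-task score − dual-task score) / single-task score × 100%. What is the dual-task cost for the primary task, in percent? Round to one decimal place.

Cost = (25.5 − 18.7) / 25.5 × 100%
     = 6.8000 / 25.5 × 100% = 26.6667%.
≈ 26.7%.

26.7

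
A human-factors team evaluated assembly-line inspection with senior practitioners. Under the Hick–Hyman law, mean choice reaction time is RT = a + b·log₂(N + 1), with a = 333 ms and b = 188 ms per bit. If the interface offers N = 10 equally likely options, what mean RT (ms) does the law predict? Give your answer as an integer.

983

log₂(10 + 1) = log₂(11) = 3.4594.
RT = 333 + 188 × 3.4594 = 333 + 650.3672 = 983.3672 ms.
≈ 983 ms.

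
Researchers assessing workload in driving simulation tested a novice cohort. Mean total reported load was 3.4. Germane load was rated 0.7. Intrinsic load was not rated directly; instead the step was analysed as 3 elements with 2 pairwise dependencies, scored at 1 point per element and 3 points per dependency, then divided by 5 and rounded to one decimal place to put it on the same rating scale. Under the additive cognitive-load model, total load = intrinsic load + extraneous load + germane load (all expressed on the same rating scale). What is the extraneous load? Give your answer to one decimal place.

0.9

Intrinsic (element-interactivity): (3 × 1 + 2 × 3) / 5 = 9 / 5 = 1.8000 → 1.8.
extraneous load = total − intrinsic − germane
             = 3.4 − 1.8 − 0.7 = 0.9.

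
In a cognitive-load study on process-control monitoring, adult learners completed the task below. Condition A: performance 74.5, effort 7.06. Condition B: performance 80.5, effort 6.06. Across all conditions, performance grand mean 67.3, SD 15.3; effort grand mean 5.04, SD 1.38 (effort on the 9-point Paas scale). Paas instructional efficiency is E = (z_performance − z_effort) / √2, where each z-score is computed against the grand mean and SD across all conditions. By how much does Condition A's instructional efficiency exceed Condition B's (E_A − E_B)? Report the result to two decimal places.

Condition A: z_P = (74.5 − 67.3)/15.3 = 0.4706; z_E = (7.06 − 5.04)/1.38 = 1.4638; E_A = (0.4706 − 1.4638)/√2 = -0.7023.
Condition B: z_P = (80.5 − 67.3)/15.3 = 0.8627; z_E = (6.06 − 5.04)/1.38 = 0.7391; E_B = (0.8627 − 0.7391)/√2 = 0.0874.
E_A − E_B = -0.7023 − 0.0874 = -0.7897 ≈ -0.79.

-0.79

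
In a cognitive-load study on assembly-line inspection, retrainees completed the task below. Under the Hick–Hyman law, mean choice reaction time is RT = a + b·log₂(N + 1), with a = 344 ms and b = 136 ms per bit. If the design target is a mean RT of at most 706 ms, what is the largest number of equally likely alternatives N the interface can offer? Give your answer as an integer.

Set 344 + 136·log₂(N + 1) ≤ 706.
log₂(N + 1) ≤ (706 − 344) / 136 = 2.6618.
N + 1 ≤ 2^2.6618 = 6.3282.
N ≤ 5.3282, so the largest integer N is 5.

5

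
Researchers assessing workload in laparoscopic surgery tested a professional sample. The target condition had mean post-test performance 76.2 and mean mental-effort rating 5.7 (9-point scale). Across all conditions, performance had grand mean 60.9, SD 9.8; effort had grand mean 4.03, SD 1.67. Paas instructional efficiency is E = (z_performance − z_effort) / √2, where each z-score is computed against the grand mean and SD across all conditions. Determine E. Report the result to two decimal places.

0.40

z_performance = (76.2 − 60.9) / 9.8 = 15.3000 / 9.8 = 1.5612.
z_effort = (5.7 − 4.03) / 1.67 = 1.6700 / 1.67 = 1.0000.
z_P − z_E = 1.5612 − 1.0000 = 0.5612.
E = 0.5612 / √2 = 0.5612 / 1.41421 = 0.3968 ≈ 0.40.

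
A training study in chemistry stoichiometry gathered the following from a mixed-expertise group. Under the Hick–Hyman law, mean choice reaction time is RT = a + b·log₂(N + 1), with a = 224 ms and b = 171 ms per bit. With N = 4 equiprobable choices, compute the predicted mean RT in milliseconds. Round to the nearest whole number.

621

log₂(4 + 1) = log₂(5) = 2.3219.
RT = 224 + 171 × 2.3219 = 224 + 397.0449 = 621.0449 ms.
≈ 621 ms.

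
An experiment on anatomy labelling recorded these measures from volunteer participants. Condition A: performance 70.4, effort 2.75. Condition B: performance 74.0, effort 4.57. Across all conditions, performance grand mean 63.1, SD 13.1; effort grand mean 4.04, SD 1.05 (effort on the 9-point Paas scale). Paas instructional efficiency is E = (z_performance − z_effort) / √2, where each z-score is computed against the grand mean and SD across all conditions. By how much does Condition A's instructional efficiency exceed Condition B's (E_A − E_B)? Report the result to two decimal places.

Condition A: z_P = (70.4 − 63.1)/13.1 = 0.5573; z_E = (2.75 − 4.04)/1.05 = -1.2286; E_A = (0.5573 − (-1.2286))/√2 = 1.2628.
Condition B: z_P = (74.0 − 63.1)/13.1 = 0.8321; z_E = (4.57 − 4.04)/1.05 = 0.5048; E_B = (0.8321 − 0.5048)/√2 = 0.2314.
E_A − E_B = 1.2628 − 0.2314 = 1.0314 ≈ 1.03.

1.03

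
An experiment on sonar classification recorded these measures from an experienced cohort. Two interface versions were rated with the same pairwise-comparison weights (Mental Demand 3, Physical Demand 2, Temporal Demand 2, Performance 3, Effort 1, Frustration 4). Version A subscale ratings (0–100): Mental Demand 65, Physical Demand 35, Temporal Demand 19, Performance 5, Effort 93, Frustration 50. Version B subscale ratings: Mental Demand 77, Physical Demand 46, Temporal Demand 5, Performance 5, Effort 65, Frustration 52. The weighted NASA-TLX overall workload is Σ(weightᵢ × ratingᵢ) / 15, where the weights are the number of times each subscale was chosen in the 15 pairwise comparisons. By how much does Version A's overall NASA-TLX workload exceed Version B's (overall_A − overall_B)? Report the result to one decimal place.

-0.7

Version A weighted sum = 3·65 + 2·35 + 2·19 + 3·5 + 1·93 + 4·50 = 195 + 70 + 38 + 15 + 93 + 200 = 611; overall_A = 611/15 = 40.7333.
Version B weighted sum = 3·77 + 2·46 + 2·5 + 3·5 + 1·65 + 4·52 = 231 + 92 + 10 + 15 + 65 + 208 = 621; overall_B = 621/15 = 41.4000.
Difference = 40.7333 − 41.4000 = -0.6667 ≈ -0.7.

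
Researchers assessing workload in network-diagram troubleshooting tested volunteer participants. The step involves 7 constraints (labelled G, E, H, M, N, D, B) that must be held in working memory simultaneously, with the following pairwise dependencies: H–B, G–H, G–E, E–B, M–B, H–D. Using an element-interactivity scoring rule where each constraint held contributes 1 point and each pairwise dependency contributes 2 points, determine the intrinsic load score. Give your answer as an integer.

19

Count of constraints held simultaneously: 7.
Count of pairwise dependencies listed: 6.
Element contribution: 7 × 1 = 7.
Interaction contribution: 6 × 2 = 12.
Intrinsic load = 7 + 12 = 19.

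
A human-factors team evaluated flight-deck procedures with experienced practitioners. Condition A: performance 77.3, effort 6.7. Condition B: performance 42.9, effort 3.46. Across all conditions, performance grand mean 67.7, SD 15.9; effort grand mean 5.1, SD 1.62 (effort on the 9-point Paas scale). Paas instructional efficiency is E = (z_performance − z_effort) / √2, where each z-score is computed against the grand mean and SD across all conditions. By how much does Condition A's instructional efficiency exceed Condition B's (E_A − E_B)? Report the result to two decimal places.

0.12

Condition A: z_P = (77.3 − 67.7)/15.9 = 0.6038; z_E = (6.7 − 5.1)/1.62 = 0.9877; E_A = (0.6038 − 0.9877)/√2 = -0.2715.
Condition B: z_P = (42.9 − 67.7)/15.9 = -1.5597; z_E = (3.46 − 5.1)/1.62 = -1.0123; E_B = (-1.5597 − (-1.0123))/√2 = -0.3871.
E_A − E_B = -0.2715 − (-0.3871) = 0.1156 ≈ 0.12.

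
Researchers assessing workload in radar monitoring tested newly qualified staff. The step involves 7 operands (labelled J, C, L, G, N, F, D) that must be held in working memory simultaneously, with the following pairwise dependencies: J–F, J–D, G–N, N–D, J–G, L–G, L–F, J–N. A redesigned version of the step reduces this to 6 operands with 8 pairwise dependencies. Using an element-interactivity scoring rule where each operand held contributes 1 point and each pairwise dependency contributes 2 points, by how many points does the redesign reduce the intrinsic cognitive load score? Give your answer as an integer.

Original: 7 × 1 + 8 × 2 = 7 + 16 = 23.
Redesigned: 6 × 1 + 8 × 2 = 6 + 16 = 22.
Reduction = 23 − 22 = 1.

1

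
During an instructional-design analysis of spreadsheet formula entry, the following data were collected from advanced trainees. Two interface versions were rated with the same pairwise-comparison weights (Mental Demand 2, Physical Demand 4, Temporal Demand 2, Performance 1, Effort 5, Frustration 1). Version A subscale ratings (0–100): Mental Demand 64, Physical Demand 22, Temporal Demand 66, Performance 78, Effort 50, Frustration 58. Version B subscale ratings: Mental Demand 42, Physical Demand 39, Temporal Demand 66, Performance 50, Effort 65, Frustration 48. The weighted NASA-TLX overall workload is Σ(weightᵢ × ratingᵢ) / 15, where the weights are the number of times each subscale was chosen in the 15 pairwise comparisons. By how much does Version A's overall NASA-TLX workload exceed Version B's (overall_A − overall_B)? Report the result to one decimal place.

-4.1

Version A weighted sum = 2·64 + 4·22 + 2·66 + 1·78 + 5·50 + 1·58 = 128 + 88 + 132 + 78 + 250 + 58 = 734; overall_A = 734/15 = 48.9333.
Version B weighted sum = 2·42 + 4·39 + 2·66 + 1·50 + 5·65 + 1·48 = 84 + 156 + 132 + 50 + 325 + 48 = 795; overall_B = 795/15 = 53.0000.
Difference = 48.9333 − 53.0000 = -4.0667 ≈ -4.1.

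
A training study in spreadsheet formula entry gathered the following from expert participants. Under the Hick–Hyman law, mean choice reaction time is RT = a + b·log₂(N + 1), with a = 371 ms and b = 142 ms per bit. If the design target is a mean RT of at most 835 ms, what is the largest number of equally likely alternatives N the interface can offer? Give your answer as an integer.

Set 371 + 142·log₂(N + 1) ≤ 835.
log₂(N + 1) ≤ (835 − 371) / 142 = 3.2676.
N + 1 ≤ 2^3.2676 = 9.6304.
N ≤ 8.6304, so the largest integer N is 8.

8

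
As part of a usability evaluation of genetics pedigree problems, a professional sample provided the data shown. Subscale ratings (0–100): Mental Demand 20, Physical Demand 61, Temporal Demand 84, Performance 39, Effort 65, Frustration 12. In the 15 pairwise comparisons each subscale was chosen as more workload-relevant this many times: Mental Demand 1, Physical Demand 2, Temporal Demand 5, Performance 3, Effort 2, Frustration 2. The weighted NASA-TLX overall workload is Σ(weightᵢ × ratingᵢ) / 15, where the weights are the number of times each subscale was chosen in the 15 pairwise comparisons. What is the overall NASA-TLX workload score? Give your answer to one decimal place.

55.5

The tallies are the weights (they sum to 15).
Weighted sum = 1·20 + 2·61 + 5·84 + 3·39 + 2·65 + 2·12
            = 20 + 122 + 420 + 117 + 130 + 24 = 833.
Overall workload = 833 / 15 = 55.5333 ≈ 55.5.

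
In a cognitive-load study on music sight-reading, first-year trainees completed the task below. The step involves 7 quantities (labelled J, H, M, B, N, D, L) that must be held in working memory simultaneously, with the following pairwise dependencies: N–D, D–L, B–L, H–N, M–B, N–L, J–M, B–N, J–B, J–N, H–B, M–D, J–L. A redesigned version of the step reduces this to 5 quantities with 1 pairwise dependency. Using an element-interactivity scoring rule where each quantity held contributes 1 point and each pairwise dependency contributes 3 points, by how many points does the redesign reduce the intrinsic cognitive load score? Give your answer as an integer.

Original: 7 × 1 + 13 × 3 = 7 + 39 = 46.
Redesigned: 5 × 1 + 1 × 3 = 5 + 3 = 8.
Reduction = 46 − 8 = 38.

38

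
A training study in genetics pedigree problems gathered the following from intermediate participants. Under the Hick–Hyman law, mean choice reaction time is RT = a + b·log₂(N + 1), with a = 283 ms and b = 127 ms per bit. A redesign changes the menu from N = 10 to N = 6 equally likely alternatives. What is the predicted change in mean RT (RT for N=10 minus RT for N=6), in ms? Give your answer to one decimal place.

82.8

RT(10) = 283 + 127·log₂(11) = 283 + 127·3.4594 = 722.3438 ms.
RT(6) = 283 + 127·log₂(7) = 283 + 127·2.8074 = 639.5398 ms.
Difference = 722.3438 − 639.5398 = 82.8040 ≈ 82.8 ms.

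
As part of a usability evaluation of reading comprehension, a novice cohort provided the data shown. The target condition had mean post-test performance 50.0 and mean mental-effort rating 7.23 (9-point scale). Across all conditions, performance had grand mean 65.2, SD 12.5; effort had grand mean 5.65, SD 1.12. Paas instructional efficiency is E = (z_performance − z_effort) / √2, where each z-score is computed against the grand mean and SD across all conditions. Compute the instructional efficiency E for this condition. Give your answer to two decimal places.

z_performance = (50.0 − 65.2) / 12.5 = -15.2000 / 12.5 = -1.2160.
z_effort = (7.23 − 5.65) / 1.12 = 1.5800 / 1.12 = 1.4107.
z_P − z_E = -1.2160 − 1.4107 = -2.6267.
E = -2.6267 / √2 = -2.6267 / 1.41421 = -1.8574 ≈ -1.86.

-1.86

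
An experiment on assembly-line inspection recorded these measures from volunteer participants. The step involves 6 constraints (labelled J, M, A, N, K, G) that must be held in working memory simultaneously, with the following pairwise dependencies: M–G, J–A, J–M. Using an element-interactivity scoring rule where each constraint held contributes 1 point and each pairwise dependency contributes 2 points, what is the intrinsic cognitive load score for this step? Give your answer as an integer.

Count of constraints held simultaneously: 6.
Count of pairwise dependencies listed: 3.
Element contribution: 6 × 1 = 6.
Interaction contribution: 3 × 2 = 6.
Intrinsic load = 6 + 6 = 12.

12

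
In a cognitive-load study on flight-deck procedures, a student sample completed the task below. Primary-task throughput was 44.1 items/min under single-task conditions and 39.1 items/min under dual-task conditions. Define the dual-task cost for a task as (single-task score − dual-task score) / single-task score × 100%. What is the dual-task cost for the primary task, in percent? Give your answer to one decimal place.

11.3

Cost = (44.1 − 39.1) / 44.1 × 100%
     = 5.0000 / 44.1 × 100% = 11.3379%.
≈ 11.3%.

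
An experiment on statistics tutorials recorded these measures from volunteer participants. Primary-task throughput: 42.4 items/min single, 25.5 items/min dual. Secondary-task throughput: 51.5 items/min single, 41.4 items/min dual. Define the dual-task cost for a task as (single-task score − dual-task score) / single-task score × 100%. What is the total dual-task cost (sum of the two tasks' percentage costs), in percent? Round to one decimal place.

Primary cost = (42.4 − 25.5) / 42.4 × 100% = 39.8585%.
Secondary cost = (51.5 − 41.4) / 51.5 × 100% = 19.6117%.
Total = 39.8585% + 19.6117% = 59.4702% ≈ 59.5%.

59.5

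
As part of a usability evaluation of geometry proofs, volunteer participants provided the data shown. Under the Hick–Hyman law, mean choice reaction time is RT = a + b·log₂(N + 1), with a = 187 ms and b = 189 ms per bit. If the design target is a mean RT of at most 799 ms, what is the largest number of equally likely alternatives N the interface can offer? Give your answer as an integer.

8

Set 187 + 189·log₂(N + 1) ≤ 799.
log₂(N + 1) ≤ (799 − 187) / 189 = 3.2381.
N + 1 ≤ 2^3.2381 = 9.4355.
N ≤ 8.4355, so the largest integer N is 8.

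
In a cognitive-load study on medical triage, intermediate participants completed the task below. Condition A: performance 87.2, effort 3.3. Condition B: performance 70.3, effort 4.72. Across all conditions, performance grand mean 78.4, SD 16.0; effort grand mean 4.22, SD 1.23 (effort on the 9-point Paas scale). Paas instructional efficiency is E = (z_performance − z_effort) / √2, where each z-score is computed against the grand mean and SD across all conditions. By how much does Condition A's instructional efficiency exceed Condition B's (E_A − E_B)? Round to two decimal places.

Condition A: z_P = (87.2 − 78.4)/16.0 = 0.5500; z_E = (3.3 − 4.22)/1.23 = -0.7480; E_A = (0.5500 − (-0.7480))/√2 = 0.9178.
Condition B: z_P = (70.3 − 78.4)/16.0 = -0.5063; z_E = (4.72 − 4.22)/1.23 = 0.4065; E_B = (-0.5063 − 0.4065)/√2 = -0.6454.
E_A − E_B = 0.9178 − (-0.6454) = 1.5632 ≈ 1.56.

1.56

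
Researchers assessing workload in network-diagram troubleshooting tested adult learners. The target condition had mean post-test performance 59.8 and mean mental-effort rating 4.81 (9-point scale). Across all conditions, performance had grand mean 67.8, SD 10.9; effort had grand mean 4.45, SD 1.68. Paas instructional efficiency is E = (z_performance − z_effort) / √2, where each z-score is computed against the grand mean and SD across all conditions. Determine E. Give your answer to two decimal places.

-0.67

z_performance = (59.8 − 67.8) / 10.9 = -8.0000 / 10.9 = -0.7339.
z_effort = (4.81 − 4.45) / 1.68 = 0.3600 / 1.68 = 0.2143.
z_P − z_E = -0.7339 − 0.2143 = -0.9482.
E = -0.9482 / √2 = -0.9482 / 1.41421 = -0.6705 ≈ -0.67.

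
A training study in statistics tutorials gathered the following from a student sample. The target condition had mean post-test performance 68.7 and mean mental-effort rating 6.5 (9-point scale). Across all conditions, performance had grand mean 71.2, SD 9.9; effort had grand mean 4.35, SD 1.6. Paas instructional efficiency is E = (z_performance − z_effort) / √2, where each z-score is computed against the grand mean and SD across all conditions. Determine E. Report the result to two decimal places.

z_performance = (68.7 − 71.2) / 9.9 = -2.5000 / 9.9 = -0.2525.
z_effort = (6.5 − 4.35) / 1.6 = 2.1500 / 1.6 = 1.3438.
z_P − z_E = -0.2525 − 1.3438 = -1.5963.
E = -1.5963 / √2 = -1.5963 / 1.41421 = -1.1288 ≈ -1.13.

-1.13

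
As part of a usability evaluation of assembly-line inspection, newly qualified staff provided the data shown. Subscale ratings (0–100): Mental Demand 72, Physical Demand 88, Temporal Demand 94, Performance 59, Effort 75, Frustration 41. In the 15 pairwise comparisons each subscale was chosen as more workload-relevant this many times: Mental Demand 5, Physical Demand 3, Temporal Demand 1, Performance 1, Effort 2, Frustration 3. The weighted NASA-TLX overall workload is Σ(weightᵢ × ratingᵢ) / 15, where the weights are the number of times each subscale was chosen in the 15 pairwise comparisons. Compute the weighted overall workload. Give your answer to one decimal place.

70.0

The tallies are the weights (they sum to 15).
Weighted sum = 5·72 + 3·88 + 1·94 + 1·59 + 2·75 + 3·41
            = 360 + 264 + 94 + 59 + 150 + 123 = 1050.
Overall workload = 1050 / 15 = 70.0000 ≈ 70.0.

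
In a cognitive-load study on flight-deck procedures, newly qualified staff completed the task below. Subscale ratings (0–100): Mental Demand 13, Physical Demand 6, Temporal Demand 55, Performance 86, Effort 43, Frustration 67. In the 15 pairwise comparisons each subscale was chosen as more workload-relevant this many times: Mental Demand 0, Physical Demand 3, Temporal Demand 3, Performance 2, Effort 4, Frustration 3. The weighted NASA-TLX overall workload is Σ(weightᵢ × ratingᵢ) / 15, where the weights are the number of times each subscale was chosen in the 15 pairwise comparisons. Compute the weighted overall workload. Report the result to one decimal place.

The tallies are the weights (they sum to 15).
Weighted sum = 0·13 + 3·6 + 3·55 + 2·86 + 4·43 + 3·67
            = 0 + 18 + 165 + 172 + 172 + 201 = 728.
Overall workload = 728 / 15 = 48.5333 ≈ 48.5.

48.5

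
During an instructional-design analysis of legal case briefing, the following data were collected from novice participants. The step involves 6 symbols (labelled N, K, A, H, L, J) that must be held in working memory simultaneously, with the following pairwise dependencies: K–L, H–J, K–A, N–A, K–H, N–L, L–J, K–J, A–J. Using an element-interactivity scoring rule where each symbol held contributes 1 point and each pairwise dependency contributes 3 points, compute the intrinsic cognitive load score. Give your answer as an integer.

Count of symbols held simultaneously: 6.
Count of pairwise dependencies listed: 9.
Element contribution: 6 × 1 = 6.
Interaction contribution: 9 × 3 = 27.
Intrinsic load = 6 + 27 = 33.

33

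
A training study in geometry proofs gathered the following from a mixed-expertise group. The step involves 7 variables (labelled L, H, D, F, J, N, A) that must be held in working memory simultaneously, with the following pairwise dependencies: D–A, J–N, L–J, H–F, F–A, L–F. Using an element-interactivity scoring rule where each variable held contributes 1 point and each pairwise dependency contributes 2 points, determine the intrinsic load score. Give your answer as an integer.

19

Count of variables held simultaneously: 7.
Count of pairwise dependencies listed: 6.
Element contribution: 7 × 1 = 7.
Interaction contribution: 6 × 2 = 12.
Intrinsic load = 7 + 12 = 19.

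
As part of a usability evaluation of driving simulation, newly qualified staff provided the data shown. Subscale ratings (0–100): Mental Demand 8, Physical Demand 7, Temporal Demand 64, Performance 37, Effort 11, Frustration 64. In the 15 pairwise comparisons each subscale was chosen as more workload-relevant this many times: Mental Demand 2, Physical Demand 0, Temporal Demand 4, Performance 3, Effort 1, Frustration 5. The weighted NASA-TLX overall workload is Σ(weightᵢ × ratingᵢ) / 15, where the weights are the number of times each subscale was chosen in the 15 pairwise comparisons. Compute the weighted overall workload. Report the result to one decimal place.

The tallies are the weights (they sum to 15).
Weighted sum = 2·8 + 0·7 + 4·64 + 3·37 + 1·11 + 5·64
            = 16 + 0 + 256 + 111 + 11 + 320 = 714.
Overall workload = 714 / 15 = 47.6000 ≈ 47.6.

47.6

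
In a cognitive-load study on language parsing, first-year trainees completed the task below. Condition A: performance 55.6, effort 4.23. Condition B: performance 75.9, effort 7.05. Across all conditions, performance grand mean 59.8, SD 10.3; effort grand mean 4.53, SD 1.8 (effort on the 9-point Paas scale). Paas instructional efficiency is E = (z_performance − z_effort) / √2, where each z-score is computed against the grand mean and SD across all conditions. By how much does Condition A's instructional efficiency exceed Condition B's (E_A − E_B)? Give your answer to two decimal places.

-0.29

Condition A: z_P = (55.6 − 59.8)/10.3 = -0.4078; z_E = (4.23 − 4.53)/1.8 = -0.1667; E_A = (-0.4078 − (-0.1667))/√2 = -0.1705.
Condition B: z_P = (75.9 − 59.8)/10.3 = 1.5631; z_E = (7.05 − 4.53)/1.8 = 1.4000; E_B = (1.5631 − 1.4000)/√2 = 0.1153.
E_A − E_B = -0.1705 − 0.1153 = -0.2858 ≈ -0.29.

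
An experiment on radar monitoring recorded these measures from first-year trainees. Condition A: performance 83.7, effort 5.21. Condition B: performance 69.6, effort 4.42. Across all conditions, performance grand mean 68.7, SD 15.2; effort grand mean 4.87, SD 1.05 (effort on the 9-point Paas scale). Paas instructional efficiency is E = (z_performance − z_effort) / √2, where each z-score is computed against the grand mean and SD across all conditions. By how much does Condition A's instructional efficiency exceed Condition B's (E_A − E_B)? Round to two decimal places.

Condition A: z_P = (83.7 − 68.7)/15.2 = 0.9868; z_E = (5.21 − 4.87)/1.05 = 0.3238; E_A = (0.9868 − 0.3238)/√2 = 0.4688.
Condition B: z_P = (69.6 − 68.7)/15.2 = 0.0592; z_E = (4.42 − 4.87)/1.05 = -0.4286; E_B = (0.0592 − (-0.4286))/√2 = 0.3449.
E_A − E_B = 0.4688 − 0.3449 = 0.1239 ≈ 0.12.

0.12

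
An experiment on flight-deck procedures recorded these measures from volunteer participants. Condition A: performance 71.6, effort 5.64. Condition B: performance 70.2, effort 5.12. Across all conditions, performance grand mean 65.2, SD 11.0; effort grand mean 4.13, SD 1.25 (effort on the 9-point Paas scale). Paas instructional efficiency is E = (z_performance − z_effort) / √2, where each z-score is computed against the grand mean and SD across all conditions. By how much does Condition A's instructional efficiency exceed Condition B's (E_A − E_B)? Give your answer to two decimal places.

Condition A: z_P = (71.6 − 65.2)/11.0 = 0.5818; z_E = (5.64 − 4.13)/1.25 = 1.2080; E_A = (0.5818 − 1.2080)/√2 = -0.4428.
Condition B: z_P = (70.2 − 65.2)/11.0 = 0.4545; z_E = (5.12 − 4.13)/1.25 = 0.7920; E_B = (0.4545 − 0.7920)/√2 = -0.2386.
E_A − E_B = -0.4428 − (-0.2386) = -0.2042 ≈ -0.20.

-0.20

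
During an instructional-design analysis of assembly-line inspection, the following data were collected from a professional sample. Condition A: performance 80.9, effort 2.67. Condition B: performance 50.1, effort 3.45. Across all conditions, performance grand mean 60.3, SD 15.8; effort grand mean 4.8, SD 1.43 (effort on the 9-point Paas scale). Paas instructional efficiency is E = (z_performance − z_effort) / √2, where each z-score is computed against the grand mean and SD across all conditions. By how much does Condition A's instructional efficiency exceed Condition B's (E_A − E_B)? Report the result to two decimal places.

Condition A: z_P = (80.9 − 60.3)/15.8 = 1.3038; z_E = (2.67 − 4.8)/1.43 = -1.4895; E_A = (1.3038 − (-1.4895))/√2 = 1.9752.
Condition B: z_P = (50.1 − 60.3)/15.8 = -0.6456; z_E = (3.45 − 4.8)/1.43 = -0.9441; E_B = (-0.6456 − (-0.9441))/√2 = 0.2111.
E_A − E_B = 1.9752 − 0.2111 = 1.7641 ≈ 1.76.

1.76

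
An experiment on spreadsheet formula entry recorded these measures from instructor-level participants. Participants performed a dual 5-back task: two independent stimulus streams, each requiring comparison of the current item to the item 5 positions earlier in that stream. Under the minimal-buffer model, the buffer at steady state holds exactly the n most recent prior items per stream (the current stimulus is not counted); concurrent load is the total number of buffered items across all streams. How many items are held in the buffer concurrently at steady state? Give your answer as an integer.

10

Each stream's buffer holds its 5 most recent prior items.
Two independent streams: 2 × 5 = 10 buffered items at steady state.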